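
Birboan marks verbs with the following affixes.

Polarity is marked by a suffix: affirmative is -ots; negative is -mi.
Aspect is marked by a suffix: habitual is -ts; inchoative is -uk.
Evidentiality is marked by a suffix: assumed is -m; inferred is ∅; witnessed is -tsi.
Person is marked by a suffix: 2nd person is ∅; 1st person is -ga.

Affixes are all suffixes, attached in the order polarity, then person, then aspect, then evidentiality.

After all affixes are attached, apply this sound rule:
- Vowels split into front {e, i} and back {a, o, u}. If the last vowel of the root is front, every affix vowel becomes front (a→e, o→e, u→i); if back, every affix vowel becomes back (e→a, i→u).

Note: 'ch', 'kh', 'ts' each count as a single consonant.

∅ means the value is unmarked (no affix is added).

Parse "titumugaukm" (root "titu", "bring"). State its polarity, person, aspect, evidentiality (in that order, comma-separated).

negative, 1st person, inchoative, assumed

Segment: titu-mi-ga-uk-m.
polarity: -mi → negative.
person: -ga → 1st person.
aspect: -uk → inchoative.
evidentiality: -m → assumed.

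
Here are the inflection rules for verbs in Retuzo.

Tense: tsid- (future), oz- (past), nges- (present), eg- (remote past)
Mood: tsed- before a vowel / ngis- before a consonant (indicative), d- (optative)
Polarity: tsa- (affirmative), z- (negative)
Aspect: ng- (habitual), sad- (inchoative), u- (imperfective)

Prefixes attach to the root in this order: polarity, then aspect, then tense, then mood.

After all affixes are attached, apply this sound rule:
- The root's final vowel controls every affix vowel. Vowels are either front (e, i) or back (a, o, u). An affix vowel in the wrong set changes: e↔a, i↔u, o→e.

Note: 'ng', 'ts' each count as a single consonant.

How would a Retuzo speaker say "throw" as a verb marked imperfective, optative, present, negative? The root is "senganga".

Attach polarity negative z- → zsenganga.
Attach aspect imperfective u- → uzsenganga.
Attach tense present nges- → ngesuzsenganga.
Attach mood optative d- → dngesuzsenganga.
Apply vowel harmony: dngesuzsenganga → dngasuzsenganga.

dngasuzsenganga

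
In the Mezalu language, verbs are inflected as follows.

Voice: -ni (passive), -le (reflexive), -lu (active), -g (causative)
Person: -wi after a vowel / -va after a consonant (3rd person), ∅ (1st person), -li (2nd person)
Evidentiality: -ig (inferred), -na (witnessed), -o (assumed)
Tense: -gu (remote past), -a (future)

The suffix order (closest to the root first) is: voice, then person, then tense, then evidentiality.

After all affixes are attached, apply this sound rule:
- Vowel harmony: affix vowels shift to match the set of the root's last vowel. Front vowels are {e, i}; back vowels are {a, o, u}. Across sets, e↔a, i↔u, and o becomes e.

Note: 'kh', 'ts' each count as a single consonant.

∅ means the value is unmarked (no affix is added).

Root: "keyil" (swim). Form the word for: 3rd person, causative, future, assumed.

keyilgveee

Attach voice causative -g → keyilg.
Attach person 3rd person -va (after consonant 'g') → keyilgva.
Attach tense future -a → keyilgvaa.
Attach evidentiality assumed -o → keyilgvaao.
Apply vowel harmony: keyilgvaao → keyilgveee.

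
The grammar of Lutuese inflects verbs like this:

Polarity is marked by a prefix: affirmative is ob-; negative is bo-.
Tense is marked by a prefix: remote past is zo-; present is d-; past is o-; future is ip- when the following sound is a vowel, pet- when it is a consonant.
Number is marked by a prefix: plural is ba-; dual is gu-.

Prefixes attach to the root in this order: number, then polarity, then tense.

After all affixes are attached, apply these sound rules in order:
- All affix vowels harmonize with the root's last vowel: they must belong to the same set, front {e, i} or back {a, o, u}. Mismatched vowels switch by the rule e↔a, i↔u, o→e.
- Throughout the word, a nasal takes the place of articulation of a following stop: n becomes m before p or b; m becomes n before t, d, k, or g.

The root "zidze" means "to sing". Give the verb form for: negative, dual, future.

petbegizidze

Attach number dual gu- → guzidze.
Attach polarity negative bo- → boguzidze.
Attach tense future pet- (before consonant 'b') → petboguzidze.
Apply vowel harmony: petboguzidze → petbegizidze.
Nasal assimilation: no change.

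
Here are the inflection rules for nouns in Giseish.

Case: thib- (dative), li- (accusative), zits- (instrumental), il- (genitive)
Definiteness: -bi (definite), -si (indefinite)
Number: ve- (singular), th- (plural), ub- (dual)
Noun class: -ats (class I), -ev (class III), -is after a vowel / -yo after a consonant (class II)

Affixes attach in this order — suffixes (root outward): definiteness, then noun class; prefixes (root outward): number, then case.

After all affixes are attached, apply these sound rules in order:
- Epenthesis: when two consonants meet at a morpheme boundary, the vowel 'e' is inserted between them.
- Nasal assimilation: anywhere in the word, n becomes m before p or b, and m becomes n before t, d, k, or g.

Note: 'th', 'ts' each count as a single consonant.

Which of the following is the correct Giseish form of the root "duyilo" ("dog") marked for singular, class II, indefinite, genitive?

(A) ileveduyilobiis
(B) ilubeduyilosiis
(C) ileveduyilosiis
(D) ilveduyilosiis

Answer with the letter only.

C

Attach definiteness indefinite -si → duyilosi.
Attach noun class class II -is (after vowel 'i') → duyilosiis.
Attach number singular ve- → veduyilosiis.
Attach case genitive il- → ilveduyilosiis.
Apply epenthesis: ilveduyilosiis → ileveduyilosiis.
Nasal assimilation: no change.
So the correct form is ileveduyilosiis, option (C).
(B) ilubeduyilosiis is wrong: it uses dual instead of singular for number.
(D) ilveduyilosiis is wrong: it fails to apply the sound rule(s).
(A) ileveduyilobiis is wrong: it uses definite instead of indefinite for definiteness.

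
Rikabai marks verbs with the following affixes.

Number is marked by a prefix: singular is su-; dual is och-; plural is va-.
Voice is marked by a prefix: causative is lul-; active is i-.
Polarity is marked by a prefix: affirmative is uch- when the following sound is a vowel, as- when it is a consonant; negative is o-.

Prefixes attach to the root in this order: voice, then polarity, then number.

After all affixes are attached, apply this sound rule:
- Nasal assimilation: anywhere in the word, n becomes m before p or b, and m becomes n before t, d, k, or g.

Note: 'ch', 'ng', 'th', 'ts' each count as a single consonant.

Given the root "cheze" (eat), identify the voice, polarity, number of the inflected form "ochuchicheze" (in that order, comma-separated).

Segment: och-uch-i-cheze.
voice: i- → active.
polarity: uch/as- → affirmative.
number: och- → dual.

active, affirmative, dual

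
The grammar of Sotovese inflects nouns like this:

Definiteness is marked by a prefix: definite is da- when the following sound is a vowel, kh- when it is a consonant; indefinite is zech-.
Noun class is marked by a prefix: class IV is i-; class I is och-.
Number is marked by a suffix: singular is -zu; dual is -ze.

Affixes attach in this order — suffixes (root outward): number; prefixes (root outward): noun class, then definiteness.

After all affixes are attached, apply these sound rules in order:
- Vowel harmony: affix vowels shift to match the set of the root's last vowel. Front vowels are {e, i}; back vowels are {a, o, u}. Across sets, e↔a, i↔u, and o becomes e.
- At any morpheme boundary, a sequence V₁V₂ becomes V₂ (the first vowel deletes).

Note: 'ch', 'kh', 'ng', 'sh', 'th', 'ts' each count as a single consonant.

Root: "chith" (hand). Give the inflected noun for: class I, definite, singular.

dechchithzi

Attach number singular -zu → chithzu.
Attach noun class class I och- → ochchithzu.
Attach definiteness definite da- (before vowel 'o') → daochchithzu.
Apply vowel harmony: daochchithzu → deechchithzi.
Apply vowel deletion: deechchithzi → dechchithzi.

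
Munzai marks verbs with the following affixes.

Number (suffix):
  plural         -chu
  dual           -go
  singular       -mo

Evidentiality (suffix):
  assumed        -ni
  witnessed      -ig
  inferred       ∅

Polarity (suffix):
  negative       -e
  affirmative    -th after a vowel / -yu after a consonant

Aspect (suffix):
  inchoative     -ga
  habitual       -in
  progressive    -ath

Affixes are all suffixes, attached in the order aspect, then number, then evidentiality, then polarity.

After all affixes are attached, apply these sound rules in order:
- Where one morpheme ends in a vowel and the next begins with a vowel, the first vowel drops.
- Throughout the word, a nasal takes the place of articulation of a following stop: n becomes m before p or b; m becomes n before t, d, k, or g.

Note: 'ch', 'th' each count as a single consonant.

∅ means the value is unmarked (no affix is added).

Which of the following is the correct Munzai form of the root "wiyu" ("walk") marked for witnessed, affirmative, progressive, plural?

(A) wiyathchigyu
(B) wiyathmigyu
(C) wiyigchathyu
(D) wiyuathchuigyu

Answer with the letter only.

Attach aspect progressive -ath → wiyuath.
Attach number plural -chu → wiyuathchu.
Attach evidentiality witnessed -ig → wiyuathchuig.
Attach polarity affirmative -yu (after consonant 'g') → wiyuathchuigyu.
Apply vowel deletion: wiyuathchuigyu → wiyathchigyu.
Nasal assimilation: no change.
So the correct form is wiyathchigyu, option (A).
(C) wiyigchathyu is wrong: it has the affixes in the wrong order.
(D) wiyuathchuigyu is wrong: it fails to apply the sound rule(s).
(B) wiyathmigyu is wrong: it uses singular instead of plural for number.

A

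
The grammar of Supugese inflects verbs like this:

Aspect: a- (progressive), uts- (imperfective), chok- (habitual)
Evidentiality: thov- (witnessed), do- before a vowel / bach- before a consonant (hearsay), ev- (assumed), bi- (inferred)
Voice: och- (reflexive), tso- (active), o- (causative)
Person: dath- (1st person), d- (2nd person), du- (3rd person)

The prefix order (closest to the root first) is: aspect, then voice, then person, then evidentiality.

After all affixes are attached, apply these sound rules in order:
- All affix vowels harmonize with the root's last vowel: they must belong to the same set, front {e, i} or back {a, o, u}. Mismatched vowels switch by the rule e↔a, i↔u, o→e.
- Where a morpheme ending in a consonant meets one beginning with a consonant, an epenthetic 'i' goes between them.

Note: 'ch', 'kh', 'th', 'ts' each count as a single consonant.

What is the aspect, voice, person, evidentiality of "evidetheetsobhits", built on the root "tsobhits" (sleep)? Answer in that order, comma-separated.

Segment: ev-dath-o-a-tsobhits.
aspect: a- → progressive.
voice: o- → causative.
person: dath- → 1st person.
evidentiality: ev- → assumed.

progressive, causative, 1st person, assumed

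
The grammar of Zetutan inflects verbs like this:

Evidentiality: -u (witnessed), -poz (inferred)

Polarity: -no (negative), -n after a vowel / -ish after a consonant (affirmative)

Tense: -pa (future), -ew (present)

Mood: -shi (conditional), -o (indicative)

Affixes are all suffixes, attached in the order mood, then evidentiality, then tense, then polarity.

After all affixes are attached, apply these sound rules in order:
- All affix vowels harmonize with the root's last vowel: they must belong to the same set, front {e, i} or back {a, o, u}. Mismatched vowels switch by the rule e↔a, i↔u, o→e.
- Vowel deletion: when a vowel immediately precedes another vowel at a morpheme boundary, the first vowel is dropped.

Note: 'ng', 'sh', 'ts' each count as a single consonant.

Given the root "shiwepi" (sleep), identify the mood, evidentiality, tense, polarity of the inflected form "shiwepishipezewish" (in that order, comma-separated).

Segment: shiwepi-shi-poz-ew-ish.
mood: -shi → conditional.
evidentiality: -poz → inferred.
tense: -ew → present.
polarity: -n/ish → affirmative.

conditional, inferred, present, affirmative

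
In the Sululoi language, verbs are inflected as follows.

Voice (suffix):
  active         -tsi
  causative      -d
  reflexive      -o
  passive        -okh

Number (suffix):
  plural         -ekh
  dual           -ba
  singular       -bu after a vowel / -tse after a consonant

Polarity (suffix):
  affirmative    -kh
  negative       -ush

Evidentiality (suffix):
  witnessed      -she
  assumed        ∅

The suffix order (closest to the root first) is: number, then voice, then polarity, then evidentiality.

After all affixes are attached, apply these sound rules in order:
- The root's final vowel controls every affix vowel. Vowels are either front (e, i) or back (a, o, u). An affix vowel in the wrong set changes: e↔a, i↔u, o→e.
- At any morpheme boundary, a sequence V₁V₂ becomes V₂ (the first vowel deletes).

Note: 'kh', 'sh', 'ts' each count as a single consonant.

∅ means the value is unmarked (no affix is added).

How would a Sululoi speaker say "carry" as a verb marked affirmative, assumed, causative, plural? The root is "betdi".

Attach number plural -ekh → betdiekh.
Attach voice causative -d → betdiekhd.
Attach polarity affirmative -kh → betdiekhdkh.
evidentiality = assumed: zero marking, form stays betdiekhdkh.
Vowel harmony: no change.
Apply vowel deletion: betdiekhdkh → betdekhdkh.

betdekhdkh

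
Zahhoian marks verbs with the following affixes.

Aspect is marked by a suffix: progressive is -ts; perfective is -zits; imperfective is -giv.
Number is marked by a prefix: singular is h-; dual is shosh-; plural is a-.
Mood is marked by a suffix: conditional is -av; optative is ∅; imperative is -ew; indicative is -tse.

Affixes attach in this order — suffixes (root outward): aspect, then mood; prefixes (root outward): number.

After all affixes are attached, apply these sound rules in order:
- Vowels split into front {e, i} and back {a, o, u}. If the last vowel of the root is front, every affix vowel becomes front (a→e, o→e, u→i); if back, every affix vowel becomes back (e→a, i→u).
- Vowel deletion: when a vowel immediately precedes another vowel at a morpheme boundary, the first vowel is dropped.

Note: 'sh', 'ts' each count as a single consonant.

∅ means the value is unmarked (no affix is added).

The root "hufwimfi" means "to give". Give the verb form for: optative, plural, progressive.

ehufwimfits

Attach aspect progressive -ts → hufwimfits.
mood = optative: zero marking, form stays hufwimfits.
Attach number plural a- → ahufwimfits.
Apply vowel harmony: ahufwimfits → ehufwimfits.
Vowel deletion: no change.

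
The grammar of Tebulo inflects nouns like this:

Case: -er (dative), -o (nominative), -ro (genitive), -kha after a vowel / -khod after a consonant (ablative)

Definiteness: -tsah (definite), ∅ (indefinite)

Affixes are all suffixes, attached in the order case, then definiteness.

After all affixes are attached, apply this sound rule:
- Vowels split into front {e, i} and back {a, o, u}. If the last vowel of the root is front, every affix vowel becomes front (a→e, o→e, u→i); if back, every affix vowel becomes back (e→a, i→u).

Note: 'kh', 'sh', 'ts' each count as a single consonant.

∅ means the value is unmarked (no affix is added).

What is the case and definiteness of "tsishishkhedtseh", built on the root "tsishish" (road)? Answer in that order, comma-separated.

ablative, definite

Segment: tsishish-khod-tsah.
case: -kha/khod → ablative.
definiteness: -tsah → definite.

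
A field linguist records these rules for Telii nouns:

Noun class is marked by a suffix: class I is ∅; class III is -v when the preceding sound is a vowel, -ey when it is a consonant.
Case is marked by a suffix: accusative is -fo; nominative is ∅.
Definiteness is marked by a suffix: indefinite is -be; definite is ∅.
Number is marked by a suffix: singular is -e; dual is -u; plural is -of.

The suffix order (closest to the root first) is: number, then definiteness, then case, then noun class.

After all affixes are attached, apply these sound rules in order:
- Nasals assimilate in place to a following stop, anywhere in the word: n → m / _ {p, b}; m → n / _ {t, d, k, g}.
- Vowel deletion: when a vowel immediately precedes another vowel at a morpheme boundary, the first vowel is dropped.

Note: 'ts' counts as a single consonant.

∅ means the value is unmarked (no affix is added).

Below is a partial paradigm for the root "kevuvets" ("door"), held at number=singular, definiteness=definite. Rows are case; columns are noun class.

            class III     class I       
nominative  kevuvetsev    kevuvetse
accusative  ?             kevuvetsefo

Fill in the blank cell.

Attach number singular -e → kevuvetse.
definiteness = definite: zero marking, form stays kevuvetse.
Attach case accusative -fo → kevuvetsefo.
Attach noun class class III -v (after vowel 'o') → kevuvetsefov.
Nasal assimilation: no change.
Vowel deletion: no change.

kevuvetsefov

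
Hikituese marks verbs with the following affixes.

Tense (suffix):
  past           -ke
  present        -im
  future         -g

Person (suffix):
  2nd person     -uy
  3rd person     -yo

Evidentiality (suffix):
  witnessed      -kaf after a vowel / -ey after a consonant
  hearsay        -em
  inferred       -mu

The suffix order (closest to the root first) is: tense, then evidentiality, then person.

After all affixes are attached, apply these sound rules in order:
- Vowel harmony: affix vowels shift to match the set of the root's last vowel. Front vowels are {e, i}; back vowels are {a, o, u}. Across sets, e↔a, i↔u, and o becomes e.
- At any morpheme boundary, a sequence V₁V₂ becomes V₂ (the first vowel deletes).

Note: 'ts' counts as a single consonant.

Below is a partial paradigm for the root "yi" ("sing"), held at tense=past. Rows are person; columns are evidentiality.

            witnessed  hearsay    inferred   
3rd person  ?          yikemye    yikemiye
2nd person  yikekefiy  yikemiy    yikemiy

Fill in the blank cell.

yikekefye

Attach tense past -ke → yike.
Attach evidentiality witnessed -kaf (after vowel 'e') → yikekaf.
Attach person 3rd person -yo → yikekafyo.
Apply vowel harmony: yikekafyo → yikekefye.
Vowel deletion: no change.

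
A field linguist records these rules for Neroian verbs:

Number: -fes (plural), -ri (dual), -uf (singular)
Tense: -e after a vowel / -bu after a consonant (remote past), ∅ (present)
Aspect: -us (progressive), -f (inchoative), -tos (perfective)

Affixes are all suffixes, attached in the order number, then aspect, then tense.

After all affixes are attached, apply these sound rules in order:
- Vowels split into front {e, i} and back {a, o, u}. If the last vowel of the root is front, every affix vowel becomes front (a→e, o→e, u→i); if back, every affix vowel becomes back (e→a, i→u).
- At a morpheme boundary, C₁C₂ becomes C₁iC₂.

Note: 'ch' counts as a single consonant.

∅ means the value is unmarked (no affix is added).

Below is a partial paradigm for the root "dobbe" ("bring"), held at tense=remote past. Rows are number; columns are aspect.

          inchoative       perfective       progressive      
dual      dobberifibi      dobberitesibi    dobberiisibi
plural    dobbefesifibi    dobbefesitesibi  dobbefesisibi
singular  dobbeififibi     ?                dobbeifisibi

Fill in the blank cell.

dobbeifitesibi

Attach number singular -uf → dobbeuf.
Attach aspect perfective -tos → dobbeuftos.
Attach tense remote past -bu (after consonant 's') → dobbeuftosbu.
Apply vowel harmony: dobbeuftosbu → dobbeiftesbi.
Apply epenthesis: dobbeiftesbi → dobbeifitesibi.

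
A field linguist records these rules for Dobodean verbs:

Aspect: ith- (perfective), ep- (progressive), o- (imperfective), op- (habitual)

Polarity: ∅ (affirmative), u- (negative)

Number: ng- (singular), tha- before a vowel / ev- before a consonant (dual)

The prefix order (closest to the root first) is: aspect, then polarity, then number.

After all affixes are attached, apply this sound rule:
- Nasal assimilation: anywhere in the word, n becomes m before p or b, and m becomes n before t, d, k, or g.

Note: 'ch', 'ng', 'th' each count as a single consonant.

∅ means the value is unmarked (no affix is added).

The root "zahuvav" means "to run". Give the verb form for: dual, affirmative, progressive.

Attach aspect progressive ep- → epzahuvav.
polarity = affirmative: zero marking, form stays epzahuvav.
Attach number dual tha- (before vowel 'e') → thaepzahuvav.
Nasal assimilation: no change.

thaepzahuvav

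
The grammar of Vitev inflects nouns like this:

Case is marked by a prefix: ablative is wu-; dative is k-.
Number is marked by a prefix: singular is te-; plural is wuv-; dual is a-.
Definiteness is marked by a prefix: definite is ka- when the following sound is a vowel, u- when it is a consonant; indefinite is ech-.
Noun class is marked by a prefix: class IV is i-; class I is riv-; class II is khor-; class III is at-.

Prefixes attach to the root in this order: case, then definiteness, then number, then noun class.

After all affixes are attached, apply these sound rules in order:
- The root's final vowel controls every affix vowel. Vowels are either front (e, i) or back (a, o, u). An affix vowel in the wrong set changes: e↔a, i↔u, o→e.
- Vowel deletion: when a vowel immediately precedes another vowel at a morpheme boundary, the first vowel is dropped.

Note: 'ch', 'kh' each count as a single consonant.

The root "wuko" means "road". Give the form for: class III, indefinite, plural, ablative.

atwuvachwuwuko

Attach case ablative wu- → wuwuko.
Attach definiteness indefinite ech- → echwuwuko.
Attach number plural wuv- → wuvechwuwuko.
Attach noun class class III at- → atwuvechwuwuko.
Apply vowel harmony: atwuvechwuwuko → atwuvachwuwuko.
Vowel deletion: no change.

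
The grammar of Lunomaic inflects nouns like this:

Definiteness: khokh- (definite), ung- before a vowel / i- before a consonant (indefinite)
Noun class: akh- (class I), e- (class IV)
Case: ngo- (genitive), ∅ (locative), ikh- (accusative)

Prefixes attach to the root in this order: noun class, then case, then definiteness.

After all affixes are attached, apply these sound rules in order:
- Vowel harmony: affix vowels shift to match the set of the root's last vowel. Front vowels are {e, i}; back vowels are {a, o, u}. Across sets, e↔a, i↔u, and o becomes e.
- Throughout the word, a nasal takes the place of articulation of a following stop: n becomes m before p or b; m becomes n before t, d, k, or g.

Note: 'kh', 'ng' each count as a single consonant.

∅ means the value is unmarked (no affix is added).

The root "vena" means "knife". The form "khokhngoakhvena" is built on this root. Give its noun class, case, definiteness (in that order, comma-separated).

class I, genitive, definite

Segment: khokh-ngo-akh-vena.
noun class: akh- → class I.
case: ngo- → genitive.
definiteness: khokh- → definite.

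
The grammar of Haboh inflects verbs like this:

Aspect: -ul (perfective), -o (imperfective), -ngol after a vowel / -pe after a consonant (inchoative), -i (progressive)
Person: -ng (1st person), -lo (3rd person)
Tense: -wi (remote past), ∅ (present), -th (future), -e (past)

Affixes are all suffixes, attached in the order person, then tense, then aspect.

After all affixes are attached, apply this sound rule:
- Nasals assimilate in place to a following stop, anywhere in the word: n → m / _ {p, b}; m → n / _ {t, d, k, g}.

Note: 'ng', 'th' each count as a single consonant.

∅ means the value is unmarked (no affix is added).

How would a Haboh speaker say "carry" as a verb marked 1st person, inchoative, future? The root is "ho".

Attach person 1st person -ng → hong.
Attach tense future -th → hongth.
Attach aspect inchoative -pe (after consonant 'th') → hongthpe.
Nasal assimilation: no change.

hongthpe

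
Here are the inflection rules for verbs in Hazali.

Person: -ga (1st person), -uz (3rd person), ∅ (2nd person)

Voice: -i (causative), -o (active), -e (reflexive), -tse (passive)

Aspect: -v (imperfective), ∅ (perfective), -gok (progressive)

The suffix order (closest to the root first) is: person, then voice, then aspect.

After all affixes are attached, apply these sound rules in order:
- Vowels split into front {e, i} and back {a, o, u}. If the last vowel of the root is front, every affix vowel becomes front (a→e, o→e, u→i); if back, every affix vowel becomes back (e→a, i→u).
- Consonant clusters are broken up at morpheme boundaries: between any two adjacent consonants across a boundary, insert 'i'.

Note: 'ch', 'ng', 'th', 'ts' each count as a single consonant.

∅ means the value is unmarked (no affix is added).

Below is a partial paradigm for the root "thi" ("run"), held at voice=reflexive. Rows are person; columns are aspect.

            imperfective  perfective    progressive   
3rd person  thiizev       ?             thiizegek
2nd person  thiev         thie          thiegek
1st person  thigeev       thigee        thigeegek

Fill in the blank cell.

thiize

Attach person 3rd person -uz → thiuz.
Attach voice reflexive -e → thiuze.
aspect = perfective: zero marking, form stays thiuze.
Apply vowel harmony: thiuze → thiize.
Epenthesis: no change.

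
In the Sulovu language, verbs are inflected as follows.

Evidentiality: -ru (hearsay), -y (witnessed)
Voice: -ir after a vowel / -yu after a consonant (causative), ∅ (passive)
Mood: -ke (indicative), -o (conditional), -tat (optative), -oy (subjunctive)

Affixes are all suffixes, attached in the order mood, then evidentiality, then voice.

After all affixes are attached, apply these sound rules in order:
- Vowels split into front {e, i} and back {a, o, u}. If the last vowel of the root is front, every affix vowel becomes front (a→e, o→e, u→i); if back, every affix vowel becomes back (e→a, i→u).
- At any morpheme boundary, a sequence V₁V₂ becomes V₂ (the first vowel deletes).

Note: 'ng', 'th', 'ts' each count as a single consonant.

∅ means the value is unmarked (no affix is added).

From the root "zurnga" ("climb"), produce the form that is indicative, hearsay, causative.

zurngakarur

Attach mood indicative -ke → zurngake.
Attach evidentiality hearsay -ru → zurngakeru.
Attach voice causative -ir (after vowel 'u') → zurngakeruir.
Apply vowel harmony: zurngakeruir → zurngakaruur.
Apply vowel deletion: zurngakaruur → zurngakarur.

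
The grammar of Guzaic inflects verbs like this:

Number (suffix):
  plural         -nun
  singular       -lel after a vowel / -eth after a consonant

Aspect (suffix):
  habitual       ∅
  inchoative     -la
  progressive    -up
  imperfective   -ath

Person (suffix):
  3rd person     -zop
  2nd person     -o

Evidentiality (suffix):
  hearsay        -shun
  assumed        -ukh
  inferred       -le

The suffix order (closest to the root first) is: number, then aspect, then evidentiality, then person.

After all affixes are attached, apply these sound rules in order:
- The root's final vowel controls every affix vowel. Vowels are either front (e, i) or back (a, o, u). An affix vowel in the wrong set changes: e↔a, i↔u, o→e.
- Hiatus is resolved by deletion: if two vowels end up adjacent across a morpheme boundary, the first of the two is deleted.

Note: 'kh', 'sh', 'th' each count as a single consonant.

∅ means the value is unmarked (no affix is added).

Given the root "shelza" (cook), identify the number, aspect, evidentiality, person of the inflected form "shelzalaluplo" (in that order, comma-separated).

singular, progressive, inferred, 2nd person

Segment: shelza-lel-up-le-o.
number: -lel/eth → singular.
aspect: -up → progressive.
evidentiality: -le → inferred.
person: -o → 2nd person.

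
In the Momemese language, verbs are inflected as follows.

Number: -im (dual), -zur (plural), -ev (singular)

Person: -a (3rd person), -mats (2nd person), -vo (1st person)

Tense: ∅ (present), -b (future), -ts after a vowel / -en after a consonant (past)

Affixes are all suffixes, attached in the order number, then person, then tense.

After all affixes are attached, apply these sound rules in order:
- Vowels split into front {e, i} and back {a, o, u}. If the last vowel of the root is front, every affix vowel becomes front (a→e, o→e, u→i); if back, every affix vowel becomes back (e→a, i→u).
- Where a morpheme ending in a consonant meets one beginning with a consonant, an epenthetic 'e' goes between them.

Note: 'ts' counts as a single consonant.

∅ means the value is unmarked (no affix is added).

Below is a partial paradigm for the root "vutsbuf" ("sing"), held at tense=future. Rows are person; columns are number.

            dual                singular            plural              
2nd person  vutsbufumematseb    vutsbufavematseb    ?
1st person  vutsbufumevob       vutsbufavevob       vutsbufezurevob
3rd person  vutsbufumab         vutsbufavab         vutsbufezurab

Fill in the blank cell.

vutsbufezurematseb

Attach number plural -zur → vutsbufzur.
Attach person 2nd person -mats → vutsbufzurmats.
Attach tense future -b → vutsbufzurmatsb.
Vowel harmony: no change.
Apply epenthesis: vutsbufzurmatsb → vutsbufezurematseb.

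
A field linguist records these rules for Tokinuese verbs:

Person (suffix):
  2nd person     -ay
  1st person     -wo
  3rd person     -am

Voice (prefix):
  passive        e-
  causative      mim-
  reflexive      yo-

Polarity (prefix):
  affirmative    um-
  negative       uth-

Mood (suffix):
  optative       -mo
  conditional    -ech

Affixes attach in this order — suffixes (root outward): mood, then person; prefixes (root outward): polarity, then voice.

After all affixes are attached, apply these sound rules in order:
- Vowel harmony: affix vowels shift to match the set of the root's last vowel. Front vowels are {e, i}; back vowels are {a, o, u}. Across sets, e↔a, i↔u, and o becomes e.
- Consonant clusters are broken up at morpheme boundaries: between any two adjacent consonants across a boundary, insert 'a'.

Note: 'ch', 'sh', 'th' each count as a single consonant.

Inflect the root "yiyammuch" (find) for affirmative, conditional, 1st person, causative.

mumumayiyammuchachawo

Attach mood conditional -ech → yiyammuchech.
Attach person 1st person -wo → yiyammuchechwo.
Attach polarity affirmative um- → umyiyammuchechwo.
Attach voice causative mim- → mimumyiyammuchechwo.
Apply vowel harmony: mimumyiyammuchechwo → mumumyiyammuchachwo.
Apply epenthesis: mumumyiyammuchachwo → mumumayiyammuchachawo.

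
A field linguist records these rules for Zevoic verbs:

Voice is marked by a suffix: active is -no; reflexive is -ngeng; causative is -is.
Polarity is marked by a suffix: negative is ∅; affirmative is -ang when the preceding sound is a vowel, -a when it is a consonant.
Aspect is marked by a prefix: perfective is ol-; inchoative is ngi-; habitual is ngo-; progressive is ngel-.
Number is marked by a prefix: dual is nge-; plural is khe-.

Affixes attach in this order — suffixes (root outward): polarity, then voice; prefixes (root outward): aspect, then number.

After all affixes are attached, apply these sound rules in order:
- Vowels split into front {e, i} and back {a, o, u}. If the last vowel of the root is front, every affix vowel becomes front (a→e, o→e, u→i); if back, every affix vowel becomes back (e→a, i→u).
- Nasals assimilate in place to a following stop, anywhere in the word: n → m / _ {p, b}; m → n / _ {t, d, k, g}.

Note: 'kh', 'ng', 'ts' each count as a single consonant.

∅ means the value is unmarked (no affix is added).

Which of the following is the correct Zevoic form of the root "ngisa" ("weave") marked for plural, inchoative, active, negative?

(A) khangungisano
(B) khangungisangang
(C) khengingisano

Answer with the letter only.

A

polarity = negative: zero marking, form stays ngisa.
Attach voice active -no → ngisano.
Attach aspect inchoative ngi- → ngingisano.
Attach number plural khe- → khengingisano.
Apply vowel harmony: khengingisano → khangungisano.
Nasal assimilation: no change.
So the correct form is khangungisano, option (A).
(C) khengingisano is wrong: it fails to apply the sound rule(s).
(B) khangungisangang is wrong: it uses reflexive instead of active for voice.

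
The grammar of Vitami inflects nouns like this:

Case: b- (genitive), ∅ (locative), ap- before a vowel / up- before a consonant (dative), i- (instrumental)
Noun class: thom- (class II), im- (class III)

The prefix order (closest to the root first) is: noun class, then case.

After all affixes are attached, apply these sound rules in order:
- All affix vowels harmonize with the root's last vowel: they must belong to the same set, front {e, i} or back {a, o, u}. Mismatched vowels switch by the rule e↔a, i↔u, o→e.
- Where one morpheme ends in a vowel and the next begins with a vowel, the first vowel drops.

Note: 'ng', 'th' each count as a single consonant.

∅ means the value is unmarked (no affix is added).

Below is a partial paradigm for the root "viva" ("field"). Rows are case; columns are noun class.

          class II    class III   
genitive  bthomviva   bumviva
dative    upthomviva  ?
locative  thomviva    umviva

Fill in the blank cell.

apumviva

Attach noun class class III im- → imviva.
Attach case dative ap- (before vowel 'i') → apimviva.
Apply vowel harmony: apimviva → apumviva.
Vowel deletion: no change.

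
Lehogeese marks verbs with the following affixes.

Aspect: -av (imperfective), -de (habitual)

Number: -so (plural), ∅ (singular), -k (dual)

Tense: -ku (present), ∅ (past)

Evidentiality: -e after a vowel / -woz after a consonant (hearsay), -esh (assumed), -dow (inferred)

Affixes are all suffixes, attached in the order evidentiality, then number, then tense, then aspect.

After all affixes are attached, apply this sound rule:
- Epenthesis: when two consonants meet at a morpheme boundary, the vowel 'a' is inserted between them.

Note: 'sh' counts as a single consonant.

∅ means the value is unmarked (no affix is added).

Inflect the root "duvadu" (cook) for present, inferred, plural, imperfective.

duvadudowasokuav

Attach evidentiality inferred -dow → duvadudow.
Attach number plural -so → duvadudowso.
Attach tense present -ku → duvadudowsoku.
Attach aspect imperfective -av → duvadudowsokuav.
Apply epenthesis: duvadudowsokuav → duvadudowasokuav.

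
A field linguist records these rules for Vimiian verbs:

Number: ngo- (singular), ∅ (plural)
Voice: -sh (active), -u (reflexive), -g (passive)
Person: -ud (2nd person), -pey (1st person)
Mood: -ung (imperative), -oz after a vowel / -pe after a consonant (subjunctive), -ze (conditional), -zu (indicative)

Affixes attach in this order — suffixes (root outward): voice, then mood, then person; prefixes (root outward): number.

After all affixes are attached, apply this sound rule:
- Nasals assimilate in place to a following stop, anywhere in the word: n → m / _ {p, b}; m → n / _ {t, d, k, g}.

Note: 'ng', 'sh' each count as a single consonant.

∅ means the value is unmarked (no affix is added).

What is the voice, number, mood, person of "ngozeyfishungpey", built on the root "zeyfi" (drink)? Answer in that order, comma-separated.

Segment: ngo-zeyfi-sh-ung-pey.
voice: -sh → active.
number: ngo- → singular.
mood: -ung → imperative.
person: -pey → 1st person.

active, singular, imperative, 1st person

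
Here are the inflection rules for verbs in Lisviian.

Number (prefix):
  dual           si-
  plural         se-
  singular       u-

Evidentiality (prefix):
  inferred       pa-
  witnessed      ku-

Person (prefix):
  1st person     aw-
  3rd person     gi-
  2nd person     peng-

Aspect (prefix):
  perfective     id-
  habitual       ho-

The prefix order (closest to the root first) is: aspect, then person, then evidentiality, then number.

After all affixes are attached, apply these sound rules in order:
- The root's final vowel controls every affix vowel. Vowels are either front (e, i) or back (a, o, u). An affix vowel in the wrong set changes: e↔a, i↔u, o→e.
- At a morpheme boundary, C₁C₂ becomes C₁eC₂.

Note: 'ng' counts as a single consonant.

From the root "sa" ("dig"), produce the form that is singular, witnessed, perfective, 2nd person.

Attach aspect perfective id- → idsa.
Attach person 2nd person peng- → pengidsa.
Attach evidentiality witnessed ku- → kupengidsa.
Attach number singular u- → ukupengidsa.
Apply vowel harmony: ukupengidsa → ukupangudsa.
Apply epenthesis: ukupangudsa → ukupangudesa.

ukupangudesa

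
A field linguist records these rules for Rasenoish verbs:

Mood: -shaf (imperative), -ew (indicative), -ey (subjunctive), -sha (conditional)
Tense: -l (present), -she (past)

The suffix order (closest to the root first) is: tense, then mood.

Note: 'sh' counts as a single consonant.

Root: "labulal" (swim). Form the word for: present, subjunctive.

labulalley

Attach tense present -l → labulall.
Attach mood subjunctive -ey → labulalley.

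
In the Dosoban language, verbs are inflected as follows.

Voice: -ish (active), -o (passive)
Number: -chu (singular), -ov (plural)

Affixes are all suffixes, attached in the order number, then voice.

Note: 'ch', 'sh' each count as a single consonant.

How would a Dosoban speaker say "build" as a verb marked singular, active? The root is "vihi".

Attach number singular -chu → vihichu.
Attach voice active -ish → vihichuish.

vihichuish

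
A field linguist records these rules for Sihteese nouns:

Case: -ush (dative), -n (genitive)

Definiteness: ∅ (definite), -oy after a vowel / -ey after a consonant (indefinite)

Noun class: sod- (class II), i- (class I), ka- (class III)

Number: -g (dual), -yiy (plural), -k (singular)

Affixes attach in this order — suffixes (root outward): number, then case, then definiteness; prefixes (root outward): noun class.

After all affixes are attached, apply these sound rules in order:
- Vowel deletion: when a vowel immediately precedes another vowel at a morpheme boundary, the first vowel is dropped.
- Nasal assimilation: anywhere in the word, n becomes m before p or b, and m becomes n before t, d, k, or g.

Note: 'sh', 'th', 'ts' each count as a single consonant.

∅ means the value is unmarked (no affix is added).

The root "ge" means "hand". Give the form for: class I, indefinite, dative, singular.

Attach number singular -k → gek.
Attach case dative -ush → gekush.
Attach definiteness indefinite -ey (after consonant 'sh') → gekushey.
Attach noun class class I i- → igekushey.
Vowel deletion: no change.
Nasal assimilation: no change.

igekushey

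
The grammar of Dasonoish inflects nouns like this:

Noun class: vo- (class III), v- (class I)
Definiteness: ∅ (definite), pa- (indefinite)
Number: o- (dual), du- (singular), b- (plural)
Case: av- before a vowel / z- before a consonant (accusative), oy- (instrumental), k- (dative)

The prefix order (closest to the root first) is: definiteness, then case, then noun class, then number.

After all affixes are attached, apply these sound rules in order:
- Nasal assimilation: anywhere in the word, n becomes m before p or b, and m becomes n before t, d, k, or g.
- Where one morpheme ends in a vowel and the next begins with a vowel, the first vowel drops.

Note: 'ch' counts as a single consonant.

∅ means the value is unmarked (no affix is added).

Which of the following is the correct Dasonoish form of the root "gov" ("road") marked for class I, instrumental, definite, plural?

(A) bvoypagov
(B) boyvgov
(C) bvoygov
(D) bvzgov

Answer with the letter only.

C

definiteness = definite: zero marking, form stays gov.
Attach case instrumental oy- → oygov.
Attach noun class class I v- → voygov.
Attach number plural b- → bvoygov.
Nasal assimilation: no change.
Vowel deletion: no change.
So the correct form is bvoygov, option (C).
(B) boyvgov is wrong: it has the affixes in the wrong order.
(A) bvoypagov is wrong: it uses indefinite instead of definite for definiteness.
(D) bvzgov is wrong: it uses accusative instead of instrumental for case.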